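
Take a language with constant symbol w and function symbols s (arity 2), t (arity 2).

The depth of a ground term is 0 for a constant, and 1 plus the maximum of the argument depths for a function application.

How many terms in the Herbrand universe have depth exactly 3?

Write N_k for the number of ground terms of depth ≤ k. A term of depth ≤ k is either a constant or a function symbol applied to arguments of depth ≤ k−1, so N_k = 1 + N_{k-1}^2 + N_{k-1}^2.
N_0 = 1
N_1 = 1 + 1^2 + 1^2 = 3
N_2 = 1 + 3^2 + 3^2 = 19
N_3 = 1 + 19^2 + 19^2 = 723
Terms of depth exactly 3: N_3 − N_2 = 723 − 19 = 704.

704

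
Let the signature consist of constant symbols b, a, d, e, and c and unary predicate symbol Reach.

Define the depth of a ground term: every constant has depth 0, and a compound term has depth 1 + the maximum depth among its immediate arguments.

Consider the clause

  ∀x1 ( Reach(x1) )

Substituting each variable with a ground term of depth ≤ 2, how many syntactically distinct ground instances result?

5

Ground terms of depth ≤ 2:
  With no function symbols every ground term is a constant, so there are exactly 5 ground terms at every depth bound.
  N_0 = 5
  N_1 = 5
  N_2 = 5
So there are 5 ground terms available for substitution.
The variable x1 ranges independently over the available ground terms, and distinct assignments produce distinct instances.
Number of ground instances = 5.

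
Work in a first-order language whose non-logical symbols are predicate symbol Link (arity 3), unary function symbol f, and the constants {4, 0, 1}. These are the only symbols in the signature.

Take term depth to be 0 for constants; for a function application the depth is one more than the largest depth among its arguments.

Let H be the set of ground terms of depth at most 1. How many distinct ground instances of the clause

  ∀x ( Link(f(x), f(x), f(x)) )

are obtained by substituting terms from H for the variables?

Ground terms of depth ≤ 1:
  Let N_k = |{terms of depth ≤ k}|. Then N_0 = 3 and N_k = 3 + N_{k-1} for k ≥ 1 (one summand per function symbol, arity giving the exponent).
  N_0 = 3
  N_1 = 3 + 3 = 6
  Explicitly: 4, 0, 1, f(4), f(0), f(1).
So there are 6 ground terms available for substitution.
The clause has 1 distinct variable (x), which appears in the body. In the free term algebra distinct substitutions yield syntactically distinct ground instances.
Number of ground instances = 6.

6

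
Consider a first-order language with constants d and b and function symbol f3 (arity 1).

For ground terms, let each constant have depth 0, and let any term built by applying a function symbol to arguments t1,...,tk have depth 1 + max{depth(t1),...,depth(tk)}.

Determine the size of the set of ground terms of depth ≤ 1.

4

Write N_k for the number of ground terms of depth ≤ k. A term of depth ≤ k is either a constant or a function symbol applied to arguments of depth ≤ k−1, so N_k = 2 + N_{k-1}.
N_0 = 2
N_1 = 2 + 2 = 4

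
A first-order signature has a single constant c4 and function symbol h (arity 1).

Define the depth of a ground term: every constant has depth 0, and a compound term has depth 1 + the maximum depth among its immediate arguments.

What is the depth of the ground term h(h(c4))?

depth(h(c4)) = 1 + depth(c4) = 1 + 0 = 1
depth(h(h(c4))) = 1 + depth(h(c4)) = 1 + 1 = 2

2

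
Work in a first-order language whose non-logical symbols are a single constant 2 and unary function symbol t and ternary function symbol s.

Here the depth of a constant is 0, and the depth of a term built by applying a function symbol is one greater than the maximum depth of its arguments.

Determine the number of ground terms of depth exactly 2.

28

Count level by level. With function symbols t/1, s/3, the terms of depth ≤ k are the 1 constant together with each function applied to depth-≤(k−1) tuples, so N_k = 1 + N_{k-1} + N_{k-1}^3.
N_0 = 1
N_1 = 1 + 1 + 1^3 = 3
N_2 = 1 + 3 + 3^3 = 31
Terms of depth exactly 2: N_2 − N_1 = 31 − 3 = 28.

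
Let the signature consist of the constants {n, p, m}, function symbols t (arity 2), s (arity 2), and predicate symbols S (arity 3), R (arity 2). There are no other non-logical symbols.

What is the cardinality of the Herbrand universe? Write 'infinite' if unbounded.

The signature has at least one function symbol (t, arity 2) and at least one constant (n).
Iterating t gives infinitely many distinct ground terms: n, t(n, n), t(t(n, n), t(n, n)), ...
So the Herbrand universe is infinite.

infinite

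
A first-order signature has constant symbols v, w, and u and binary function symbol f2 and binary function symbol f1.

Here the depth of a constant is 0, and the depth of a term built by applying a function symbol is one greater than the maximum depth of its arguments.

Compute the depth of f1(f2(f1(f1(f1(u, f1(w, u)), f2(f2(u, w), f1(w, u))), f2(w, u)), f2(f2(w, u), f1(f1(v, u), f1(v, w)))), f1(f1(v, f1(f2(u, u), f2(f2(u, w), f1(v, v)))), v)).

6

depth(f1(w, u)) = 1 + max(0, 0) = 1
depth(f1(u, f1(w, u))) = 1 + max(0, 1) = 2
depth(f2(u, w)) = 1 + max(0, 0) = 1
depth(f2(f2(u, w), f1(w, u))) = 1 + max(1, 1) = 2
depth(f1(f1(u, f1(w, u)), f2(f2(u, w), f1(w, u)))) = 1 + max(2, 2) = 3
depth(f2(w, u)) = 1 + max(0, 0) = 1
depth(f1(f1(f1(u, f1(w, u)), f2(f2(u, w), f1(w, u))), f2(w, u))) = 1 + max(3, 1) = 4
depth(f1(v, u)) = 1 + max(0, 0) = 1
depth(f1(v, w)) = 1 + max(0, 0) = 1
depth(f1(f1(v, u), f1(v, w))) = 1 + max(1, 1) = 2
depth(f2(f2(w, u), f1(f1(v, u), f1(v, w)))) = 1 + max(1, 2) = 3
depth(f2(f1(f1(f1(u, f1(w, u)), f2(f2(u, w), f1(w, u))), f2(w, u)), f2(f2(w, u), f1(f1(v, u), f1(v, w))))) = 1 + max(4, 3) = 5
depth(f2(u, u)) = 1 + max(0, 0) = 1
depth(f1(v, v)) = 1 + max(0, 0) = 1
depth(f2(f2(u, w), f1(v, v))) = 1 + max(1, 1) = 2
depth(f1(f2(u, u), f2(f2(u, w), f1(v, v)))) = 1 + max(1, 2) = 3
depth(f1(v, f1(f2(u, u), f2(f2(u, w), f1(v, v))))) = 1 + max(0, 3) = 4
depth(f1(f1(v, f1(f2(u, u), f2(f2(u, w), f1(v, v)))), v)) = 1 + max(4, 0) = 5
depth(f1(f2(f1(f1(f1(u, f1(w, u)), f2(f2(u, w), f1(w, u))), f2(w, u)), f2(f2(w, u), f1(f1(v, u), f1(v, w)))), f1(f1(v, f1(f2(u, u), f2(f2(u, w), f1(v, v)))), v))) = 1 + max(5, 5) = 6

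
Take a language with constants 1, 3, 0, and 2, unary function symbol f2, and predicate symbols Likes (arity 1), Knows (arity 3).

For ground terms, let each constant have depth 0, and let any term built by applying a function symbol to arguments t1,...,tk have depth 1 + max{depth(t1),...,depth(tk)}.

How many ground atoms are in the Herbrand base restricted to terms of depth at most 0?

68

First count ground terms of depth ≤ 0.
If N_k denotes the number of depth-≤k ground terms, the 4 constants give N_0 = 4, and each function symbol of arity r contributes N_{k-1}^r new terms at level k: N_k = 4 + N_{k-1}.
N_0 = 4
Explicitly: 1, 3, 0, 2.
So |H| = 4.
For each predicate symbol, the number of ground atoms is |H| raised to its arity; summing:
  Likes: 4;  Knows: 4^3 = 64
Total ground atoms: 4 + 64 = 68.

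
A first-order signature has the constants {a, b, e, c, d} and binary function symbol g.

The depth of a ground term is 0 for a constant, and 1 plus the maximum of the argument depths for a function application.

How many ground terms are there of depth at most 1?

Let N_k = |{terms of depth ≤ k}|. Then N_0 = 5 and N_k = 5 + N_{k-1}^2 for k ≥ 1 (one summand per function symbol, arity giving the exponent).
N_0 = 5
N_1 = 5 + 5^2 = 30

30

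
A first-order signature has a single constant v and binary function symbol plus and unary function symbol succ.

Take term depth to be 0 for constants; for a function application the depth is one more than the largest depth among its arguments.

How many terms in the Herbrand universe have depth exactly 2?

Write N_k for the number of ground terms of depth ≤ k. A term of depth ≤ k is either a constant or a function symbol applied to arguments of depth ≤ k−1, so N_k = 1 + N_{k-1}^2 + N_{k-1}.
N_0 = 1
N_1 = 1 + 1^2 + 1 = 3
N_2 = 1 + 3^2 + 3 = 13
Terms of depth exactly 2: N_2 − N_1 = 13 − 3 = 10.

10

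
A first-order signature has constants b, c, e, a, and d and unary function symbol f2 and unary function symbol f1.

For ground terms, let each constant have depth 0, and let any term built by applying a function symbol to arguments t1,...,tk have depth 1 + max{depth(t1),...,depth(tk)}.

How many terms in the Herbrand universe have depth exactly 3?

If N_k denotes the number of depth-≤k ground terms, the 5 constants give N_0 = 5, and each function symbol of arity r contributes N_{k-1}^r new terms at level k: N_k = 5 + N_{k-1} + N_{k-1}.
N_0 = 5
N_1 = 5 + 5 + 5 = 15
N_2 = 5 + 15 + 15 = 35
N_3 = 5 + 35 + 35 = 75
Terms of depth exactly 3: N_3 − N_2 = 75 − 35 = 40.

40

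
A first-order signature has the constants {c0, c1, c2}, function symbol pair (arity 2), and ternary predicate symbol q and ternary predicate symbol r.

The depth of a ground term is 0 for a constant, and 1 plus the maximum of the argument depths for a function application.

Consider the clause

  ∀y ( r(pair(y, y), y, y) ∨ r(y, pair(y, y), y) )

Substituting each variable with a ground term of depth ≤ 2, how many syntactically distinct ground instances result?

Ground terms of depth ≤ 2:
  Write N_k for the number of ground terms of depth ≤ k. A term of depth ≤ k is either a constant or a function symbol applied to arguments of depth ≤ k−1, so N_k = 3 + N_{k-1}^2.
  N_0 = 3
  N_1 = 3 + 3^2 = 12
  N_2 = 3 + 12^2 = 147
So there are 147 ground terms available for substitution.
The clause has 1 distinct variable (y), which appears in the body. In the free term algebra distinct substitutions yield syntactically distinct ground instances.
Number of ground instances = 147.

147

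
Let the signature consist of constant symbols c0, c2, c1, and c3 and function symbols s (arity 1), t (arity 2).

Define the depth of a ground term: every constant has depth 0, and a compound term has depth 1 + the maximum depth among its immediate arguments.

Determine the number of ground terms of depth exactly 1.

20

Count level by level. With function symbols s/1, t/2, the terms of depth ≤ k are the 4 constants together with each function applied to depth-≤(k−1) tuples, so N_k = 4 + N_{k-1} + N_{k-1}^2.
N_0 = 4
N_1 = 4 + 4 + 4^2 = 24
Terms of depth exactly 1: N_1 − N_0 = 24 − 4 = 20.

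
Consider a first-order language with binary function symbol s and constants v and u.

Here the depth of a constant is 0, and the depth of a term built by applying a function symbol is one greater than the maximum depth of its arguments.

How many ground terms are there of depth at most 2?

38

If N_k denotes the number of depth-≤k ground terms, the 2 constants give N_0 = 2, and each function symbol of arity r contributes N_{k-1}^r new terms at level k: N_k = 2 + N_{k-1}^2.
N_0 = 2
N_1 = 2 + 2^2 = 6
N_2 = 2 + 6^2 = 38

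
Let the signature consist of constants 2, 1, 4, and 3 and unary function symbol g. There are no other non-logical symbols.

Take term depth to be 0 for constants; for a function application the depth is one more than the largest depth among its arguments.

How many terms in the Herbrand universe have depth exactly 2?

4

Let N_k count ground terms of depth at most k. Each non-constant term of depth ≤ k is some function symbol applied to depth-≤(k−1) arguments, giving N_k = 4 + N_{k-1}.
N_0 = 4
N_1 = 4 + 4 = 8
N_2 = 4 + 8 = 12
Terms of depth exactly 2: N_2 − N_1 = 12 − 8 = 4.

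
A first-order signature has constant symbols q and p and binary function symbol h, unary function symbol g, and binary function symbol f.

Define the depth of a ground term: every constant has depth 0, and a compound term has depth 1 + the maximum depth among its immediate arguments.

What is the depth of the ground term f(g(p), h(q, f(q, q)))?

depth(g(p)) = 1 + depth(p) = 1 + 0 = 1
depth(f(q, q)) = 1 + max(0, 0) = 1
depth(h(q, f(q, q))) = 1 + max(0, 1) = 2
depth(f(g(p), h(q, f(q, q)))) = 1 + max(1, 2) = 3

3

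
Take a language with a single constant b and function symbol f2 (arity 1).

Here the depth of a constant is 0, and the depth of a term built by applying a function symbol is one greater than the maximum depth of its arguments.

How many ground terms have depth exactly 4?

1

Count level by level. With function symbols f2/1, the terms of depth ≤ k are the 1 constant together with each function applied to depth-≤(k−1) tuples, so N_k = 1 + N_{k-1}.
N_0 = 1
N_1 = 1 + 1 = 2
N_2 = 1 + 2 = 3
N_3 = 1 + 3 = 4
N_4 = 1 + 4 = 5
Terms of depth exactly 4: N_4 − N_3 = 5 − 4 = 1.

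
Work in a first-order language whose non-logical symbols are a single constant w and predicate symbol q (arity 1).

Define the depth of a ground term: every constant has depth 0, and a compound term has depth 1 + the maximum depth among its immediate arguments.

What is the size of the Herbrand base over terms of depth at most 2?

First count ground terms of depth ≤ 2.
With no function symbols every ground term is a constant, so there is exactly 1 ground term at every depth bound.
N_0 = 1
N_1 = 1
N_2 = 1
So |H| = 1.
Ground atoms are formed by filling each argument slot of a predicate with a term from H, so an r-ary predicate gives |H|^r atoms:
  q: 1
Total ground atoms: 1.

1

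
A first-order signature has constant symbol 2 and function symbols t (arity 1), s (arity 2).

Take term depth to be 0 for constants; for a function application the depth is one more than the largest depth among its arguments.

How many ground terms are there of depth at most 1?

If N_k denotes the number of depth-≤k ground terms, the 1 constant gives N_0 = 1, and each function symbol of arity r contributes N_{k-1}^r new terms at level k: N_k = 1 + N_{k-1} + N_{k-1}^2.
N_0 = 1
N_1 = 1 + 1 + 1^2 = 3
Explicitly: 2, t(2), s(2, 2).

3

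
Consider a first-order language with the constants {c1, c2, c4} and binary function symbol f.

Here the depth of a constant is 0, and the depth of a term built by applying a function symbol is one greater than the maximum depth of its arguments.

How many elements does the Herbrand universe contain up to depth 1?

12

If N_k denotes the number of depth-≤k ground terms, the 3 constants give N_0 = 3, and each function symbol of arity r contributes N_{k-1}^r new terms at level k: N_k = 3 + N_{k-1}^2.
N_0 = 3
N_1 = 3 + 3^2 = 12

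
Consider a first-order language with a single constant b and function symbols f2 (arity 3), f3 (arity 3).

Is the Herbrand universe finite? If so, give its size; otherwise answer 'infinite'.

infinite

The signature has at least one function symbol (f2, arity 3) and at least one constant (b).
Iterating f2 gives infinitely many distinct ground terms: b, f2(b, b, b), f2(f2(b, b, b), f2(b, b, b), f2(b, b, b)), ...
So the Herbrand universe is infinite.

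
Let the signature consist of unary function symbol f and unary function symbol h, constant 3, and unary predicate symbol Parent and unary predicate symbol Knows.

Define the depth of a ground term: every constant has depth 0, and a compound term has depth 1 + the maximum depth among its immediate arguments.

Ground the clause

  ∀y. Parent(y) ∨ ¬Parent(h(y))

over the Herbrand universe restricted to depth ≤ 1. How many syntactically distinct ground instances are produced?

3

Ground terms of depth ≤ 1:
  If N_k denotes the number of depth-≤k ground terms, the 1 constant gives N_0 = 1, and each function symbol of arity r contributes N_{k-1}^r new terms at level k: N_k = 1 + N_{k-1} + N_{k-1}.
  N_0 = 1
  N_1 = 1 + 1 + 1 = 3
  Explicitly: 3, f(3), h(3).
So there are 3 ground terms available for substitution.
The variable y ranges independently over the available ground terms, and distinct assignments produce distinct instances.
Number of ground instances = 3.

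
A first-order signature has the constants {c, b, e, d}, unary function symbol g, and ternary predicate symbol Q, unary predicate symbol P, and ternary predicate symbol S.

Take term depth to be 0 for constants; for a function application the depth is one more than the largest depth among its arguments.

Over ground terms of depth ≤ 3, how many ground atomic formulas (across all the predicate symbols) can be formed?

First count ground terms of depth ≤ 3.
Let N_k = |{terms of depth ≤ k}|. Then N_0 = 4 and N_k = 4 + N_{k-1} for k ≥ 1 (one summand per function symbol, arity giving the exponent).
N_0 = 4
N_1 = 4 + 4 = 8
N_2 = 4 + 8 = 12
N_3 = 4 + 12 = 16
So |H| = 16.
For each predicate symbol, the number of ground atoms is |H| raised to its arity; summing:
  Q: 16^3 = 4096;  P: 16;  S: 16^3 = 4096
Total ground atoms: 4096 + 16 + 4096 = 8208.

8208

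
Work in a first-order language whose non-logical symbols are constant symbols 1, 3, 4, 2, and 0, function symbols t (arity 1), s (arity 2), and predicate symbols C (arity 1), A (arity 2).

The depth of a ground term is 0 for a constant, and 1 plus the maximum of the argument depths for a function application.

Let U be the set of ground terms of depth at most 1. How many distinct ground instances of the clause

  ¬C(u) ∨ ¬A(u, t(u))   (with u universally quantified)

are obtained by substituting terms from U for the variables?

35

Ground terms of depth ≤ 1:
  Count level by level. With function symbols t/1, s/2, the terms of depth ≤ k are the 5 constants together with each function applied to depth-≤(k−1) tuples, so N_k = 5 + N_{k-1} + N_{k-1}^2.
  N_0 = 5
  N_1 = 5 + 5 + 5^2 = 35
So there are 35 ground terms available for substitution.
The variable u ranges independently over the available ground terms, and distinct assignments produce distinct instances.
Number of ground instances = 35.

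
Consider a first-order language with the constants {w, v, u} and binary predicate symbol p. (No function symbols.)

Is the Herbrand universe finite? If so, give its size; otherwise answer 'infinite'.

3

There are no function symbols, so every ground term is one of the 3 constants.
The Herbrand universe is {w, v, u}, which is finite with 3 elements.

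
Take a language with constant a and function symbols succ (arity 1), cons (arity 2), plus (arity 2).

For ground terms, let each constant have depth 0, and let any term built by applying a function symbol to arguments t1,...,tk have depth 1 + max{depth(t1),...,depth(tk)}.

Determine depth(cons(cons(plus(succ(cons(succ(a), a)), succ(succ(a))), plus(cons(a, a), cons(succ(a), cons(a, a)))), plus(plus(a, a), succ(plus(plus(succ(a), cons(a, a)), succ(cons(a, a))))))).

6

depth(succ(a)) = 1 + depth(a) = 1 + 0 = 1
depth(cons(succ(a), a)) = 1 + max(1, 0) = 2
depth(succ(cons(succ(a), a))) = 1 + depth(cons(succ(a), a)) = 1 + 2 = 3
depth(succ(succ(a))) = 1 + depth(succ(a)) = 1 + 1 = 2
depth(plus(succ(cons(succ(a), a)), succ(succ(a)))) = 1 + max(3, 2) = 4
depth(cons(a, a)) = 1 + max(0, 0) = 1
depth(cons(succ(a), cons(a, a))) = 1 + max(1, 1) = 2
depth(plus(cons(a, a), cons(succ(a), cons(a, a)))) = 1 + max(1, 2) = 3
depth(cons(plus(succ(cons(succ(a), a)), succ(succ(a))), plus(cons(a, a), cons(succ(a), cons(a, a))))) = 1 + max(4, 3) = 5
depth(plus(a, a)) = 1 + max(0, 0) = 1
depth(plus(succ(a), cons(a, a))) = 1 + max(1, 1) = 2
depth(succ(cons(a, a))) = 1 + depth(cons(a, a)) = 1 + 1 = 2
depth(plus(plus(succ(a), cons(a, a)), succ(cons(a, a)))) = 1 + max(2, 2) = 3
depth(succ(plus(plus(succ(a), cons(a, a)), succ(cons(a, a))))) = 1 + depth(plus(plus(succ(a), cons(a, a)), succ(cons(a, a)))) = 1 + 3 = 4
depth(plus(plus(a, a), succ(plus(plus(succ(a), cons(a, a)), succ(cons(a, a)))))) = 1 + max(1, 4) = 5
depth(cons(cons(plus(succ(cons(succ(a), a)), succ(succ(a))), plus(cons(a, a), cons(succ(a), cons(a, a)))), plus(plus(a, a), succ(plus(plus(succ(a), cons(a, a)), succ(cons(a, a))))))) = 1 + max(5, 5) = 6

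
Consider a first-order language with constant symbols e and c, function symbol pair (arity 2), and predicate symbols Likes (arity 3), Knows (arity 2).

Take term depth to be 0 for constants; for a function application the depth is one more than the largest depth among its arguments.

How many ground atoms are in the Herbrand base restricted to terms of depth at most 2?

56316

First count ground terms of depth ≤ 2.
Write N_k for the number of ground terms of depth ≤ k. A term of depth ≤ k is either a constant or a function symbol applied to arguments of depth ≤ k−1, so N_k = 2 + N_{k-1}^2.
N_0 = 2
N_1 = 2 + 2^2 = 6
N_2 = 2 + 6^2 = 38
So |H| = 38.
For each predicate symbol, the number of ground atoms is |H| raised to its arity; summing:
  Likes: 38^3 = 54872;  Knows: 38^2 = 1444
Total ground atoms: 54872 + 1444 = 56316.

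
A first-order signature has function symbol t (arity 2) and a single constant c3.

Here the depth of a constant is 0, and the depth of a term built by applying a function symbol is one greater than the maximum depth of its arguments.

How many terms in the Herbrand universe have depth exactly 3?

Write N_k for the number of ground terms of depth ≤ k. A term of depth ≤ k is either a constant or a function symbol applied to arguments of depth ≤ k−1, so N_k = 1 + N_{k-1}^2.
N_0 = 1
N_1 = 1 + 1^2 = 2
N_2 = 1 + 2^2 = 5
N_3 = 1 + 5^2 = 26
Terms of depth exactly 3: N_3 − N_2 = 26 − 5 = 21.

21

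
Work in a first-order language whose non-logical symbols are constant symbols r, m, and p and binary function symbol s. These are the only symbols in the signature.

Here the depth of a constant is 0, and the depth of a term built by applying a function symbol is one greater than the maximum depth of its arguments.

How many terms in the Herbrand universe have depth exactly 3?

21465

Let N_k = |{terms of depth ≤ k}|. Then N_0 = 3 and N_k = 3 + N_{k-1}^2 for k ≥ 1 (one summand per function symbol, arity giving the exponent).
N_0 = 3
N_1 = 3 + 3^2 = 12
N_2 = 3 + 12^2 = 147
N_3 = 3 + 147^2 = 21612
Terms of depth exactly 3: N_3 − N_2 = 21612 − 147 = 21465.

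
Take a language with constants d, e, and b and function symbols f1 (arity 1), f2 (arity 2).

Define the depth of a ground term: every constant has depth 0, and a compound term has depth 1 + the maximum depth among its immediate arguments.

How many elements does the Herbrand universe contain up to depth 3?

If N_k denotes the number of depth-≤k ground terms, the 3 constants give N_0 = 3, and each function symbol of arity r contributes N_{k-1}^r new terms at level k: N_k = 3 + N_{k-1} + N_{k-1}^2.
N_0 = 3
N_1 = 3 + 3 + 3^2 = 15
N_2 = 3 + 15 + 15^2 = 243
N_3 = 3 + 243 + 243^2 = 59295

59295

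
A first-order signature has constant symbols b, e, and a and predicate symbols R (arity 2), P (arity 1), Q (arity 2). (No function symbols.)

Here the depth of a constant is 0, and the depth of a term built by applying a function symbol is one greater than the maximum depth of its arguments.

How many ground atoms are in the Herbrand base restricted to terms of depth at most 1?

21

First count ground terms of depth ≤ 1.
With no function symbols every ground term is a constant, so there are exactly 3 ground terms at every depth bound.
N_0 = 3
N_1 = 3
Explicitly: b, e, a.
So |H| = 3.
Each predicate of arity r yields |H|^r ground atoms (one per choice of an r-tuple from H):
  R: 3^2 = 9;  P: 3;  Q: 3^2 = 9
Total ground atoms: 9 + 3 + 9 = 21.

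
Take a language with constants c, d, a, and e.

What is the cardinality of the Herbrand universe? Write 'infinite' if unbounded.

4

There are no function symbols, so every ground term is one of the 4 constants.
The Herbrand universe is {c, d, a, e}, which is finite with 4 elements.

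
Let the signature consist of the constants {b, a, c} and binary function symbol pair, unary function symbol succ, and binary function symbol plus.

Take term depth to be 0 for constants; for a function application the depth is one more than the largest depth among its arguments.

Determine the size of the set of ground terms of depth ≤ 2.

Write N_k for the number of ground terms of depth ≤ k. A term of depth ≤ k is either a constant or a function symbol applied to arguments of depth ≤ k−1, so N_k = 3 + N_{k-1}^2 + N_{k-1} + N_{k-1}^2.
N_0 = 3
N_1 = 3 + 3^2 + 3 + 3^2 = 24
N_2 = 3 + 24^2 + 24 + 24^2 = 1179

1179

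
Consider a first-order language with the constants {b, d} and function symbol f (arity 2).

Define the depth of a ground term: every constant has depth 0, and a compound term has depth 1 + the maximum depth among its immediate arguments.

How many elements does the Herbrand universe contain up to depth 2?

38

Let N_k count ground terms of depth at most k. Each non-constant term of depth ≤ k is some function symbol applied to depth-≤(k−1) arguments, giving N_k = 2 + N_{k-1}^2.
N_0 = 2
N_1 = 2 + 2^2 = 6
N_2 = 2 + 6^2 = 38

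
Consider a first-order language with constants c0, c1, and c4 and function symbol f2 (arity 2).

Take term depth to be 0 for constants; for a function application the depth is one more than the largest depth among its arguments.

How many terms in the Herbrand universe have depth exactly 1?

9

Let N_k = |{terms of depth ≤ k}|. Then N_0 = 3 and N_k = 3 + N_{k-1}^2 for k ≥ 1 (one summand per function symbol, arity giving the exponent).
N_0 = 3
N_1 = 3 + 3^2 = 12
Terms of depth exactly 1: N_1 − N_0 = 12 − 3 = 9.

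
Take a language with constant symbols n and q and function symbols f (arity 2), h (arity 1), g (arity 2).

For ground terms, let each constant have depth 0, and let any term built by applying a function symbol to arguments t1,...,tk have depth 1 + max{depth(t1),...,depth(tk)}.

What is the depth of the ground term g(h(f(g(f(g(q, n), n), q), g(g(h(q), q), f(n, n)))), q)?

depth(g(q, n)) = 1 + max(0, 0) = 1
depth(f(g(q, n), n)) = 1 + max(1, 0) = 2
depth(g(f(g(q, n), n), q)) = 1 + max(2, 0) = 3
depth(h(q)) = 1 + depth(q) = 1 + 0 = 1
depth(g(h(q), q)) = 1 + max(1, 0) = 2
depth(f(n, n)) = 1 + max(0, 0) = 1
depth(g(g(h(q), q), f(n, n))) = 1 + max(2, 1) = 3
depth(f(g(f(g(q, n), n), q), g(g(h(q), q), f(n, n)))) = 1 + max(3, 3) = 4
depth(h(f(g(f(g(q, n), n), q), g(g(h(q), q), f(n, n))))) = 1 + depth(f(g(f(g(q, n), n), q), g(g(h(q), q), f(n, n)))) = 1 + 4 = 5
depth(g(h(f(g(f(g(q, n), n), q), g(g(h(q), q), f(n, n)))), q)) = 1 + max(5, 0) = 6

6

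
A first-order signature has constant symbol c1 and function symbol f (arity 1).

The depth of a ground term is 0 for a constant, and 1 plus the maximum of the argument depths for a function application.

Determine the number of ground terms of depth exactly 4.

1

Write N_k for the number of ground terms of depth ≤ k. A term of depth ≤ k is either a constant or a function symbol applied to arguments of depth ≤ k−1, so N_k = 1 + N_{k-1}.
N_0 = 1
N_1 = 1 + 1 = 2
N_2 = 1 + 2 = 3
N_3 = 1 + 3 = 4
N_4 = 1 + 4 = 5
Terms of depth exactly 4: N_4 − N_3 = 5 − 4 = 1.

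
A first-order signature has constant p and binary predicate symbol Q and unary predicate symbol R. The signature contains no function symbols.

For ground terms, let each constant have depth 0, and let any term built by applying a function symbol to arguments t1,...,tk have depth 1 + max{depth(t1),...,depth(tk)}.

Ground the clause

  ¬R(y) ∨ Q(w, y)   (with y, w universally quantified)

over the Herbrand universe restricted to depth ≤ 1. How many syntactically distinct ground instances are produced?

Ground terms of depth ≤ 1:
  With no function symbols every ground term is a constant, so there is exactly 1 ground term at every depth bound.
  N_0 = 1
  N_1 = 1
So there is exactly 1 ground term available for substitution.
Each of y, w ranges independently over the available ground terms, and distinct assignments produce distinct instances.
Number of ground instances = 1^2 = 1.

1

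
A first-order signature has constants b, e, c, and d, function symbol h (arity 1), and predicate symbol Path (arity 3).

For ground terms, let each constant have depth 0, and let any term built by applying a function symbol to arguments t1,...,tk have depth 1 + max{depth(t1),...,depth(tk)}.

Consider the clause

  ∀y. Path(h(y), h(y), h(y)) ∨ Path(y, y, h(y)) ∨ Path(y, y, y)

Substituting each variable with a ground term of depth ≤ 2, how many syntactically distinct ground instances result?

12

Ground terms of depth ≤ 2:
  If N_k denotes the number of depth-≤k ground terms, the 4 constants give N_0 = 4, and each function symbol of arity r contributes N_{k-1}^r new terms at level k: N_k = 4 + N_{k-1}.
  N_0 = 4
  N_1 = 4 + 4 = 8
  N_2 = 4 + 8 = 12
So there are 12 ground terms available for substitution.
There is 1 variable to instantiate (y),  occurring in at least one literal, so different choices give different ground instances.
Number of ground instances = 12.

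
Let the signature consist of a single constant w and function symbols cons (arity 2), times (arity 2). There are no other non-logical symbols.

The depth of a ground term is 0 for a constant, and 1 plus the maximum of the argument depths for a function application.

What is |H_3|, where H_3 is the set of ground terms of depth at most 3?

723

Write N_k for the number of ground terms of depth ≤ k. A term of depth ≤ k is either a constant or a function symbol applied to arguments of depth ≤ k−1, so N_k = 1 + N_{k-1}^2 + N_{k-1}^2.
N_0 = 1
N_1 = 1 + 1^2 + 1^2 = 3
N_2 = 1 + 3^2 + 3^2 = 19
N_3 = 1 + 19^2 + 19^2 = 723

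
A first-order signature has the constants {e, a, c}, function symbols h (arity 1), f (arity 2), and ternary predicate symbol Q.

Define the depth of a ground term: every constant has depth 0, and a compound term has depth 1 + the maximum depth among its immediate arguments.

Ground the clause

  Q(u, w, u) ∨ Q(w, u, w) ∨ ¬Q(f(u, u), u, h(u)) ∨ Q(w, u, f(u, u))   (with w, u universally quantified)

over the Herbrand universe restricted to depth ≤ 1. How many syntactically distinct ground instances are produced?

225

Ground terms of depth ≤ 1:
  Count level by level. With function symbols h/1, f/2, the terms of depth ≤ k are the 3 constants together with each function applied to depth-≤(k−1) tuples, so N_k = 3 + N_{k-1} + N_{k-1}^2.
  N_0 = 3
  N_1 = 3 + 3 + 3^2 = 15
So there are 15 ground terms available for substitution.
The clause has 2 distinct variables (w, u), each appearing in the body. In the free term algebra distinct substitutions yield syntactically distinct ground instances.
Number of ground instances = 15^2 = 225.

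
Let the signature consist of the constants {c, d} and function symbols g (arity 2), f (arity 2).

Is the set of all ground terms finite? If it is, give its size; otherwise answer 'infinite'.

infinite

The signature has at least one function symbol (g, arity 2) and at least one constant (c).
Iterating g gives infinitely many distinct ground terms: c, g(c, c), g(g(c, c), g(c, c)), ...
So the Herbrand universe is infinite.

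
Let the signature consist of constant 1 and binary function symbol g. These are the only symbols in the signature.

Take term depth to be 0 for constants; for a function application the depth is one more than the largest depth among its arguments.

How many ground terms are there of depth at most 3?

Let N_k count ground terms of depth at most k. Each non-constant term of depth ≤ k is some function symbol applied to depth-≤(k−1) arguments, giving N_k = 1 + N_{k-1}^2.
N_0 = 1
N_1 = 1 + 1^2 = 2
N_2 = 1 + 2^2 = 5
N_3 = 1 + 5^2 = 26

26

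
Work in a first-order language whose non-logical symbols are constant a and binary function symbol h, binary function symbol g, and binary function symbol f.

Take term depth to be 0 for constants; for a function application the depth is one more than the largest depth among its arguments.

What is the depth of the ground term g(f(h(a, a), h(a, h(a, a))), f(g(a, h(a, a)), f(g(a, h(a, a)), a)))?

5

depth(h(a, a)) = 1 + max(0, 0) = 1
depth(h(a, h(a, a))) = 1 + max(0, 1) = 2
depth(f(h(a, a), h(a, h(a, a)))) = 1 + max(1, 2) = 3
depth(g(a, h(a, a))) = 1 + max(0, 1) = 2
depth(f(g(a, h(a, a)), a)) = 1 + max(2, 0) = 3
depth(f(g(a, h(a, a)), f(g(a, h(a, a)), a))) = 1 + max(2, 3) = 4
depth(g(f(h(a, a), h(a, h(a, a))), f(g(a, h(a, a)), f(g(a, h(a, a)), a)))) = 1 + max(3, 4) = 5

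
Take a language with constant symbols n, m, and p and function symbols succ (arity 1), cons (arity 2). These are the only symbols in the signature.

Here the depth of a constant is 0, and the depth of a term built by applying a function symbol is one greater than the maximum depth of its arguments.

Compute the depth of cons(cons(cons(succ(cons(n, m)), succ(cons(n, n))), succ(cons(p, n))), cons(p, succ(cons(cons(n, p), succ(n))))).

5

depth(cons(n, m)) = 1 + max(0, 0) = 1
depth(succ(cons(n, m))) = 1 + depth(cons(n, m)) = 1 + 1 = 2
depth(cons(n, n)) = 1 + max(0, 0) = 1
depth(succ(cons(n, n))) = 1 + depth(cons(n, n)) = 1 + 1 = 2
depth(cons(succ(cons(n, m)), succ(cons(n, n)))) = 1 + max(2, 2) = 3
depth(cons(p, n)) = 1 + max(0, 0) = 1
depth(succ(cons(p, n))) = 1 + depth(cons(p, n)) = 1 + 1 = 2
depth(cons(cons(succ(cons(n, m)), succ(cons(n, n))), succ(cons(p, n)))) = 1 + max(3, 2) = 4
depth(cons(n, p)) = 1 + max(0, 0) = 1
depth(succ(n)) = 1 + depth(n) = 1 + 0 = 1
depth(cons(cons(n, p), succ(n))) = 1 + max(1, 1) = 2
depth(succ(cons(cons(n, p), succ(n)))) = 1 + depth(cons(cons(n, p), succ(n))) = 1 + 2 = 3
depth(cons(p, succ(cons(cons(n, p), succ(n))))) = 1 + max(0, 3) = 4
depth(cons(cons(cons(succ(cons(n, m)), succ(cons(n, n))), succ(cons(p, n))), cons(p, succ(cons(cons(n, p), succ(n)))))) = 1 + max(4, 4) = 5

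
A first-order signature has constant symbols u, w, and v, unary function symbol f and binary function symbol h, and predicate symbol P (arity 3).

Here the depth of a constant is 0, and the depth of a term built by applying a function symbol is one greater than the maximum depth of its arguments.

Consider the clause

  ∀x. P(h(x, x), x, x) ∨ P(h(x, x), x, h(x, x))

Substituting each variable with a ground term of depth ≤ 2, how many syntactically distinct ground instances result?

Ground terms of depth ≤ 2:
  Let N_k count ground terms of depth at most k. Each non-constant term of depth ≤ k is some function symbol applied to depth-≤(k−1) arguments, giving N_k = 3 + N_{k-1} + N_{k-1}^2.
  N_0 = 3
  N_1 = 3 + 3 + 3^2 = 15
  N_2 = 3 + 15 + 15^2 = 243
So there are 243 ground terms available for substitution.
There is 1 variable to instantiate (x),  occurring in at least one literal, so different choices give different ground instances.
Number of ground instances = 243.

243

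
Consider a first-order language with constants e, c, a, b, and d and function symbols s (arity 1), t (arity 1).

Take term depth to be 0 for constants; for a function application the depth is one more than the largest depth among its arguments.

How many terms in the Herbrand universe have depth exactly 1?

10

If N_k denotes the number of depth-≤k ground terms, the 5 constants give N_0 = 5, and each function symbol of arity r contributes N_{k-1}^r new terms at level k: N_k = 5 + N_{k-1} + N_{k-1}.
N_0 = 5
N_1 = 5 + 5 + 5 = 15
Terms of depth exactly 1: N_1 − N_0 = 15 − 5 = 10.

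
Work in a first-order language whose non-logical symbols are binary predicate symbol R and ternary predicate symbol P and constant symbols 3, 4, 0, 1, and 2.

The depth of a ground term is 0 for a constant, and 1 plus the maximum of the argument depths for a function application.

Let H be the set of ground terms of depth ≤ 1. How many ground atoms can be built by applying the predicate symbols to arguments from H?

First count ground terms of depth ≤ 1.
With no function symbols every ground term is a constant, so there are exactly 5 ground terms at every depth bound.
N_0 = 5
N_1 = 5
So |H| = 5.
Ground atoms are formed by filling each argument slot of a predicate with a term from H, so an r-ary predicate gives |H|^r atoms:
  R: 5^2 = 25;  P: 5^3 = 125
Total ground atoms: 25 + 125 = 150.

150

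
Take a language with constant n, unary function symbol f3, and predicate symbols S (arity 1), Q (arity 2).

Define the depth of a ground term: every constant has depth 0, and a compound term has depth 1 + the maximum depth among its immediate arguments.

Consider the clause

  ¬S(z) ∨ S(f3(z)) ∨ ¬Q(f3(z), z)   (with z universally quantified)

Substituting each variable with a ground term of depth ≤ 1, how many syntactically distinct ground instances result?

2

Ground terms of depth ≤ 1:
  Let N_k = |{terms of depth ≤ k}|. Then N_0 = 1 and N_k = 1 + N_{k-1} for k ≥ 1 (one summand per function symbol, arity giving the exponent).
  N_0 = 1
  N_1 = 1 + 1 = 2
So there are 2 ground terms available for substitution.
The body mentions the single quantified variable z; since ground terms form a free algebra, no two substitutions collapse to the same formula.
Number of ground instances = 2.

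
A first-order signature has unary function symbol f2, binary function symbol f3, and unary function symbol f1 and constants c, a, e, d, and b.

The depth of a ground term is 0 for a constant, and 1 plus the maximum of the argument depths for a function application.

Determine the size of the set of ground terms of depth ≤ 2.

Let N_k = |{terms of depth ≤ k}|. Then N_0 = 5 and N_k = 5 + N_{k-1} + N_{k-1}^2 + N_{k-1} for k ≥ 1 (one summand per function symbol, arity giving the exponent).
N_0 = 5
N_1 = 5 + 5 + 5^2 + 5 = 40
N_2 = 5 + 40 + 40^2 + 40 = 1685

1685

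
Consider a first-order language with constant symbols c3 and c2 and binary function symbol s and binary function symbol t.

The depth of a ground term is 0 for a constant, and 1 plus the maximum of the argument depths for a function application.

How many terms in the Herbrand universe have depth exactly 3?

81408

Let N_k = |{terms of depth ≤ k}|. Then N_0 = 2 and N_k = 2 + N_{k-1}^2 + N_{k-1}^2 for k ≥ 1 (one summand per function symbol, arity giving the exponent).
N_0 = 2
N_1 = 2 + 2^2 + 2^2 = 10
N_2 = 2 + 10^2 + 10^2 = 202
N_3 = 2 + 202^2 + 202^2 = 81610
Terms of depth exactly 3: N_3 − N_2 = 81610 − 202 = 81408.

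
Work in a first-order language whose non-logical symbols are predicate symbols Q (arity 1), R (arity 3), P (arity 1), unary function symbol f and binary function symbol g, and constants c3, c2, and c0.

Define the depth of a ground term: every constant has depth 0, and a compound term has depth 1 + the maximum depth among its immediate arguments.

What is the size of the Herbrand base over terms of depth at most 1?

3405

First count ground terms of depth ≤ 1.
Write N_k for the number of ground terms of depth ≤ k. A term of depth ≤ k is either a constant or a function symbol applied to arguments of depth ≤ k−1, so N_k = 3 + N_{k-1} + N_{k-1}^2.
N_0 = 3
N_1 = 3 + 3 + 3^2 = 15
So |H| = 15.
Ground atoms are formed by filling each argument slot of a predicate with a term from H, so an r-ary predicate gives |H|^r atoms:
  Q: 15;  R: 15^3 = 3375;  P: 15
Total ground atoms: 15 + 3375 + 15 = 3405.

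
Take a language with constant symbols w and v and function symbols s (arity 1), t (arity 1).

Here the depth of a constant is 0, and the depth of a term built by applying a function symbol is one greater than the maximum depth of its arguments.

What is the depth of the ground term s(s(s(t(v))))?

4

depth(t(v)) = 1 + depth(v) = 1 + 0 = 1
depth(s(t(v))) = 1 + depth(t(v)) = 1 + 1 = 2
depth(s(s(t(v)))) = 1 + depth(s(t(v))) = 1 + 2 = 3
depth(s(s(s(t(v))))) = 1 + depth(s(s(t(v)))) = 1 + 3 = 4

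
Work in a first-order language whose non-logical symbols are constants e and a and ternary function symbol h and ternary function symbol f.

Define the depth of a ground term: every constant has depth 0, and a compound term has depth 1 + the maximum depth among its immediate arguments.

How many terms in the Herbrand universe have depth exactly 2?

If N_k denotes the number of depth-≤k ground terms, the 2 constants give N_0 = 2, and each function symbol of arity r contributes N_{k-1}^r new terms at level k: N_k = 2 + N_{k-1}^3 + N_{k-1}^3.
N_0 = 2
N_1 = 2 + 2^3 + 2^3 = 18
N_2 = 2 + 18^3 + 18^3 = 11666
Terms of depth exactly 2: N_2 − N_1 = 11666 − 18 = 11648.

11648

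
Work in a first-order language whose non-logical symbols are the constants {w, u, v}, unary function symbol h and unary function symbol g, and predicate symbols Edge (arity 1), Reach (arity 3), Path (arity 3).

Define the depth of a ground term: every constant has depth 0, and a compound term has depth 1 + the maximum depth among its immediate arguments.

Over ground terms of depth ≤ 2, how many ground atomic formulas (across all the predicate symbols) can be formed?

18543

First count ground terms of depth ≤ 2.
Let N_k count ground terms of depth at most k. Each non-constant term of depth ≤ k is some function symbol applied to depth-≤(k−1) arguments, giving N_k = 3 + N_{k-1} + N_{k-1}.
N_0 = 3
N_1 = 3 + 3 + 3 = 9
N_2 = 3 + 9 + 9 = 21
So |H| = 21.
Ground atoms are formed by filling each argument slot of a predicate with a term from H, so an r-ary predicate gives |H|^r atoms:
  Edge: 21;  Reach: 21^3 = 9261;  Path: 21^3 = 9261
Total ground atoms: 21 + 9261 + 9261 = 18543.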